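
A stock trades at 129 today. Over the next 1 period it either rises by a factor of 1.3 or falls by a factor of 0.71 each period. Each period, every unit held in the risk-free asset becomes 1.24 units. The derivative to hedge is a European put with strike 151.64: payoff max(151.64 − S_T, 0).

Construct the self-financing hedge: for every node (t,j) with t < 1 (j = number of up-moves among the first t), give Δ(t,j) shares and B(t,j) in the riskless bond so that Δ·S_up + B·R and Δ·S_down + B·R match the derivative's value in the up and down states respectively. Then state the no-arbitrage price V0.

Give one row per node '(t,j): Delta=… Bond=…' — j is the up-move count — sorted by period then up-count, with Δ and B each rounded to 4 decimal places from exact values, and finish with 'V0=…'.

(0,0): Delta=-0.7890 Bond=106.7045
V0=4.9248

Risk-neutral probability p* = (R−d)/(u−d) = (1.24−0.71)/(1.3−0.71) = 0.8983.
At expiry t=1: V(1,0)=60.0500, V(1,1)=0.0000
  t=0,j=0: stock 129.0000 → up 167.7000 (V=0.0000), down 91.5900 (V=60.0500). Price 4.9248; hedge Δ=-0.7890, bond B=106.7045.
Check: Δ(0,0)·S0 + B(0,0) = 4.9248 = V0.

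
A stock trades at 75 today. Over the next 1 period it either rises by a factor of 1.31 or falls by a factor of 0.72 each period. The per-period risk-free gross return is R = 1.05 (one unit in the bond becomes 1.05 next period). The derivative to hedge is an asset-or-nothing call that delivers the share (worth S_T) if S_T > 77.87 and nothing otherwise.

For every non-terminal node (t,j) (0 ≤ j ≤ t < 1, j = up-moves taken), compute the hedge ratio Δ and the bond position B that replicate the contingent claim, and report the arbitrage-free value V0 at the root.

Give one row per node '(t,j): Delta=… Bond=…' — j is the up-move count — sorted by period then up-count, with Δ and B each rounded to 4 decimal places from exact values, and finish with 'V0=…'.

(0,0): Delta=2.2203 Bond=-114.1889
V0=52.3366

Since d<R<u, set p* = (R−d)/(u−d) = 0.5593; price each node as the discounted p*-expectation of its children.
At expiry t=1: V(1,0)=0.0000, V(1,1)=98.2500
  t=0,j=0: stock 75.0000 → up 98.2500 (V=98.2500), down 54.0000 (V=0.0000). Price 52.3366; hedge Δ=2.2203, bond B=-114.1889.
Check: Δ(0,0)·S0 + B(0,0) = 52.3366 = V0.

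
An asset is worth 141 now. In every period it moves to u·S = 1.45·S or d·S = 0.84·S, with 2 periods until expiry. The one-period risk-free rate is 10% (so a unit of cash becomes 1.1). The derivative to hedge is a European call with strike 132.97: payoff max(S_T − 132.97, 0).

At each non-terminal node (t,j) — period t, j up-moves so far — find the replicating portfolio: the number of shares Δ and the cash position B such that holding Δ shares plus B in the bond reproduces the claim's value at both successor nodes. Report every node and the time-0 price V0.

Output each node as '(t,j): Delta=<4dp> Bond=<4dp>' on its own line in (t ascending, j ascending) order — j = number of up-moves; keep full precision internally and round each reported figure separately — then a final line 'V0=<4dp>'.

The replicating-portfolio and risk-neutral prices coincide; use p* = (1.1−0.84)/(1.45−0.84) = 0.4262 for the latter.
Payoff layer (t=2): V(2,0)=0.0000, V(2,1)=38.7680, V(2,2)=163.4825
(1,0): S=118.4400. Δ = (V_up−V_dn)/(S_up−S_dn) = (38.7680−0.0000)/(171.7380−99.4896) = 0.5366. V = [p*·38.7680 + (1−p*)·0.0000]/1.1 = 15.0219. B = V − Δ·S = -48.5322.
(1,1): S=204.4500. Δ = (V_up−V_dn)/(S_up−S_dn) = (163.4825−38.7680)/(296.4525−171.7380) = 1.0000. V = [p*·163.4825 + (1−p*)·38.7680]/1.1 = 83.5682. B = V − Δ·S = -120.8818.
(0,0): S=141.0000. Δ = (V_up−V_dn)/(S_up−S_dn) = (83.5682−15.0219)/(204.4500−118.4400) = 0.7970. V = [p*·83.5682 + (1−p*)·15.0219]/1.1 = 40.2167. B = V − Δ·S = -72.1543.
Self-financing check: at every node Δ·S+B equals the discounted successor values.

(0,0): Delta=0.7970 Bond=-72.1543
(1,0): Delta=0.5366 Bond=-48.5322
(1,1): Delta=1.0000 Bond=-120.8818
V0=40.2167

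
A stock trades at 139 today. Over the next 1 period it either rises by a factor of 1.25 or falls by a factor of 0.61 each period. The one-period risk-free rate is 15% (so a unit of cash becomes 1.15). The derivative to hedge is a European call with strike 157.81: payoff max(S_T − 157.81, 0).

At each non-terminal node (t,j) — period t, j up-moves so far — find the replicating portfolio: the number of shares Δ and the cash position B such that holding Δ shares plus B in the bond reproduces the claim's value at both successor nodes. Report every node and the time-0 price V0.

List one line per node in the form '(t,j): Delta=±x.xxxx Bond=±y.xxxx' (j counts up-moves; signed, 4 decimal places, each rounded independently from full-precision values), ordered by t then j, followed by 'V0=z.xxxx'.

No-arbitrage ⇒ martingale measure with p* = (R−d)/(u−d) = 0.8437.
Terminal payoffs: V(1,0)=0.0000, V(1,1)=15.9400
(0,0): S=139.0000. Δ = (V_up−V_dn)/(S_up−S_dn) = (15.9400−0.0000)/(173.7500−84.7900) = 0.1792. V = [p*·15.9400 + (1−p*)·0.0000]/1.15 = 11.6951. B = V − Δ·S = -13.2111.
Self-financing check: at every node Δ·S+B equals the discounted successor values.

(0,0): Delta=0.1792 Bond=-13.2111
V0=11.6951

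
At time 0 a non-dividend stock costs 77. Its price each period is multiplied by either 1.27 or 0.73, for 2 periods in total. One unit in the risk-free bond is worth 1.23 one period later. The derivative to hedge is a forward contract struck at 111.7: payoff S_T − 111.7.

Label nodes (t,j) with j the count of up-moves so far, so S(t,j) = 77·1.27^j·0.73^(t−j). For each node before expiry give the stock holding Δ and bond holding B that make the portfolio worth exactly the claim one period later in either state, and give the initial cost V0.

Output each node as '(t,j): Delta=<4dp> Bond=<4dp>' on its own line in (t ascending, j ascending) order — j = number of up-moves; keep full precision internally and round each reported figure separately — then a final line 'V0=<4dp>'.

(0,0): Delta=1.0000 Bond=-73.8317
(1,0): Delta=1.0000 Bond=-90.8130
(1,1): Delta=1.0000 Bond=-90.8130
V0=3.1683

Under the risk-neutral measure, an up-move has probability p* = (R−d)/(u−d) = 0.9259 and values discount at R = 1.23.
Terminal values V(2,·): V(2,0)=-70.6667, V(2,1)=-40.3133, V(2,2)=12.4933
(1,0): S=56.2100. Δ = (V_up−V_dn)/(S_up−S_dn) = (-40.3133−-70.6667)/(71.3867−41.0333) = 1.0000. V = [p*·-40.3133 + (1−p*)·-70.6667]/1.23 = -34.6030. B = V − Δ·S = -90.8130.
(1,1): S=97.7900. Δ = (V_up−V_dn)/(S_up−S_dn) = (12.4933−-40.3133)/(124.1933−71.3867) = 1.0000. V = [p*·12.4933 + (1−p*)·-40.3133]/1.23 = 6.9770. B = V − Δ·S = -90.8130.
(0,0): S=77.0000. Δ = (V_up−V_dn)/(S_up−S_dn) = (6.9770−-34.6030)/(97.7900−56.2100) = 1.0000. V = [p*·6.9770 + (1−p*)·-34.6030]/1.23 = 3.1683. B = V − Δ·S = -73.8317.
Check: Δ(0,0)·S0 + B(0,0) = 3.1683 = V0.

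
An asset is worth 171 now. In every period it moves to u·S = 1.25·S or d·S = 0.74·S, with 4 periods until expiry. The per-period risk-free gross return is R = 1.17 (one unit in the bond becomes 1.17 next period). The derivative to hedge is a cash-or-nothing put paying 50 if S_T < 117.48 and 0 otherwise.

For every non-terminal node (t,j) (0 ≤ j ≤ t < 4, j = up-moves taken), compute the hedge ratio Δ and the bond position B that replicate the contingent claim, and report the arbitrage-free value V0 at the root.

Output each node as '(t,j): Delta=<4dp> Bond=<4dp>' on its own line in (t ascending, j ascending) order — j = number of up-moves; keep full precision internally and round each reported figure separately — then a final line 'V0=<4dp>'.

(0,0): Delta=-0.0223 Bond=4.1733
(1,0): Delta=-0.1497 Bond=21.0077
(1,1): Delta=-0.0082 Bond=1.8827
(2,0): Delta=-0.7545 Bond=81.2103
(2,1): Delta=-0.0831 Bond=14.0429
(2,2): Delta=0.0000 Bond=0.0000
(3,0): Delta=0.0000 Bond=42.7350
(3,1): Delta=-0.8376 Bond=104.7428
(3,2): Delta=0.0000 Bond=0.0000
(3,3): Delta=0.0000 Bond=0.0000
V0=0.3635

No-arbitrage ⇒ martingale measure with p* = (R−d)/(u−d) = 0.8431.
Terminal values V(4,·): V(4,0)=50.0000, V(4,1)=50.0000, V(4,2)=0.0000, V(4,3)=0.0000, V(4,4)=0.0000
Node (3,0) S=69.2933: V=(p*·50.0000+(1−p*)·50.0000)/1.17=42.7350; Δ=(50.0000−50.0000)/(86.6166−51.2770)=0.0000; B=V−Δ·S=42.7350
Node (3,1) S=117.0495: V=(p*·0.0000+(1−p*)·50.0000)/1.17=6.7035; Δ=(0.0000−50.0000)/(146.3119−86.6166)=-0.8376; B=V−Δ·S=104.7428
Node (3,2) S=197.7188: V=(p*·0.0000+(1−p*)·0.0000)/1.17=0.0000; Δ=(0.0000−0.0000)/(247.1484−146.3119)=0.0000; B=V−Δ·S=0.0000
Node (3,3) S=333.9844: V=(p*·0.0000+(1−p*)·0.0000)/1.17=0.0000; Δ=(0.0000−0.0000)/(417.4805−247.1484)=0.0000; B=V−Δ·S=0.0000
Node (2,0) S=93.6396: V=(p*·6.7035+(1−p*)·42.7350)/1.17=10.5603; Δ=(6.7035−42.7350)/(117.0495−69.2933)=-0.7545; B=V−Δ·S=81.2103
Node (2,1) S=158.1750: V=(p*·0.0000+(1−p*)·6.7035)/1.17=0.8987; Δ=(0.0000−6.7035)/(197.7188−117.0495)=-0.0831; B=V−Δ·S=14.0429
Node (2,2) S=267.1875: V=(p*·0.0000+(1−p*)·0.0000)/1.17=0.0000; Δ=(0.0000−0.0000)/(333.9844−197.7188)=0.0000; B=V−Δ·S=0.0000
Node (1,0) S=126.5400: V=(p*·0.8987+(1−p*)·10.5603)/1.17=2.0635; Δ=(0.8987−10.5603)/(158.1750−93.6396)=-0.1497; B=V−Δ·S=21.0077
Node (1,1) S=213.7500: V=(p*·0.0000+(1−p*)·0.8987)/1.17=0.1205; Δ=(0.0000−0.8987)/(267.1875−158.1750)=-0.0082; B=V−Δ·S=1.8827
Node (0,0) S=171.0000: V=(p*·0.1205+(1−p*)·2.0635)/1.17=0.3635; Δ=(0.1205−2.0635)/(213.7500−126.5400)=-0.0223; B=V−Δ·S=4.1733
Check: Δ(0,0)·S0 + B(0,0) = 0.3635 = V0.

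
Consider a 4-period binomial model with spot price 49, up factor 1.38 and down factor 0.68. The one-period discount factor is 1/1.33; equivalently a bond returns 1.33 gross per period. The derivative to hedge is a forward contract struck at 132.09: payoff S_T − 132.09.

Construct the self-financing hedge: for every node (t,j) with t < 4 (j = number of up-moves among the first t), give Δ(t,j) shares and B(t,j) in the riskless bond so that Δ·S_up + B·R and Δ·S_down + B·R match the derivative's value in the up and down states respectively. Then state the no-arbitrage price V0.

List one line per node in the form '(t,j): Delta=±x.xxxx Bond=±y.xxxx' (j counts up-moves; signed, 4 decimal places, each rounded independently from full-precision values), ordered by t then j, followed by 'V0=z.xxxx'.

(0,0): Delta=1.0000 Bond=-42.2147
(1,0): Delta=1.0000 Bond=-56.1455
(1,1): Delta=1.0000 Bond=-56.1455
(2,0): Delta=1.0000 Bond=-74.6735
(2,1): Delta=1.0000 Bond=-74.6735
(2,2): Delta=1.0000 Bond=-74.6735
(3,0): Delta=1.0000 Bond=-99.3158
(3,1): Delta=1.0000 Bond=-99.3158
(3,2): Delta=1.0000 Bond=-99.3158
(3,3): Delta=1.0000 Bond=-99.3158
V0=6.7853

Since d<R<u, set p* = (R−d)/(u−d) = 0.9286; price each node as the discounted p*-expectation of its children.
At expiry t=4: V(4,0)=-121.6131, V(4,1)=-110.8281, V(4,2)=-88.9409, V(4,3)=-44.5226, V(4,4)=45.6202
(3,0): S=15.4072. Δ = (V_up−V_dn)/(S_up−S_dn) = (-110.8281−-121.6131)/(21.2619−10.4769) = 1.0000. V = [p*·-110.8281 + (1−p*)·-121.6131]/1.33 = -83.9086. B = V − Δ·S = -99.3158.
(3,1): S=31.2675. Δ = (V_up−V_dn)/(S_up−S_dn) = (-88.9409−-110.8281)/(43.1491−21.2619) = 1.0000. V = [p*·-88.9409 + (1−p*)·-110.8281]/1.33 = -68.0483. B = V − Δ·S = -99.3158.
(3,2): S=63.4546. Δ = (V_up−V_dn)/(S_up−S_dn) = (-44.5226−-88.9409)/(87.5674−43.1491) = 1.0000. V = [p*·-44.5226 + (1−p*)·-88.9409]/1.33 = -35.8612. B = V − Δ·S = -99.3158.
(3,3): S=128.7755. Δ = (V_up−V_dn)/(S_up−S_dn) = (45.6202−-44.5226)/(177.7102−87.5674) = 1.0000. V = [p*·45.6202 + (1−p*)·-44.5226]/1.33 = 29.4597. B = V − Δ·S = -99.3158.
(2,0): S=22.6576. Δ = (V_up−V_dn)/(S_up−S_dn) = (-68.0483−-83.9086)/(31.2675−15.4072) = 1.0000. V = [p*·-68.0483 + (1−p*)·-83.9086]/1.33 = -52.0159. B = V − Δ·S = -74.6735.
(2,1): S=45.9816. Δ = (V_up−V_dn)/(S_up−S_dn) = (-35.8612−-68.0483)/(63.4546−31.2675) = 1.0000. V = [p*·-35.8612 + (1−p*)·-68.0483]/1.33 = -28.6919. B = V − Δ·S = -74.6735.
(2,2): S=93.3156. Δ = (V_up−V_dn)/(S_up−S_dn) = (29.4597−-35.8612)/(128.7755−63.4546) = 1.0000. V = [p*·29.4597 + (1−p*)·-35.8612]/1.33 = 18.6421. B = V − Δ·S = -74.6735.
(1,0): S=33.3200. Δ = (V_up−V_dn)/(S_up−S_dn) = (-28.6919−-52.0159)/(45.9816−22.6576) = 1.0000. V = [p*·-28.6919 + (1−p*)·-52.0159]/1.33 = -22.8255. B = V − Δ·S = -56.1455.
(1,1): S=67.6200. Δ = (V_up−V_dn)/(S_up−S_dn) = (18.6421−-28.6919)/(93.3156−45.9816) = 1.0000. V = [p*·18.6421 + (1−p*)·-28.6919]/1.33 = 11.4745. B = V − Δ·S = -56.1455.
(0,0): S=49.0000. Δ = (V_up−V_dn)/(S_up−S_dn) = (11.4745−-22.8255)/(67.6200−33.3200) = 1.0000. V = [p*·11.4745 + (1−p*)·-22.8255]/1.33 = 6.7853. B = V − Δ·S = -42.2147.
Self-financing check: at every node Δ·S+B equals the discounted successor values.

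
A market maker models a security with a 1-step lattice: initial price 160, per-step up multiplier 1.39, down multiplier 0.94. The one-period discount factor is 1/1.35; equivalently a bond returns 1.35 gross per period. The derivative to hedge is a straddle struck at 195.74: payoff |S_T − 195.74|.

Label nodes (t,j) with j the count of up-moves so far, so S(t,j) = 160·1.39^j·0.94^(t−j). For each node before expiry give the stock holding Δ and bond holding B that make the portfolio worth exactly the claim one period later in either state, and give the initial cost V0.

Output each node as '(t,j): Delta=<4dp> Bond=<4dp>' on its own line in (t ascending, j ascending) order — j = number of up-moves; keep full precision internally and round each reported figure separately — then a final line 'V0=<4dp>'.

(0,0): Delta=-0.2594 Bond=62.4892
V0=20.9781

The replicating-portfolio and risk-neutral prices coincide; use p* = (1.35−0.94)/(1.39−0.94) = 0.9111 for the latter.
Terminal values V(1,·): V(1,0)=45.3400, V(1,1)=26.6600
Node (0,0) S=160.0000: V=(p*·26.6600+(1−p*)·45.3400)/1.35=20.9781; Δ=(26.6600−45.3400)/(222.4000−150.4000)=-0.2594; B=V−Δ·S=62.4892
Check: Δ(0,0)·S0 + B(0,0) = 20.9781 = V0.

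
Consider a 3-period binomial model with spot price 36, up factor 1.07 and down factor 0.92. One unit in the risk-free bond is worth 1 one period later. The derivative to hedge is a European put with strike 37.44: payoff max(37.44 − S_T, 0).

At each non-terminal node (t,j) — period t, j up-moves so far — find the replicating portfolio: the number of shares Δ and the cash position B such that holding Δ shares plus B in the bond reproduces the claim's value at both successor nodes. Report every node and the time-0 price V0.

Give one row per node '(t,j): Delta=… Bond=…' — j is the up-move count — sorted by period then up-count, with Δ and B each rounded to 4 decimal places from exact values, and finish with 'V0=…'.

Risk-neutral probability p* = (R−d)/(u−d) = (1−0.92)/(1.07−0.92) = 0.5333.
Terminal values V(3,·): V(3,0)=9.4072, V(3,1)=4.8367, V(3,2)=0.0000, V(3,3)=0.0000
(2,0): S=30.4704. Δ = (V_up−V_dn)/(S_up−S_dn) = (4.8367−9.4072)/(32.6033−28.0328) = -1.0000. V = [p*·4.8367 + (1−p*)·9.4072]/1 = 6.9696. B = V − Δ·S = 37.4400.
(2,1): S=35.4384. Δ = (V_up−V_dn)/(S_up−S_dn) = (0.0000−4.8367)/(37.9191−32.6033) = -0.9099. V = [p*·0.0000 + (1−p*)·4.8367]/1 = 2.2571. B = V − Δ·S = 34.5016.
(2,2): S=41.2164. Δ = (V_up−V_dn)/(S_up−S_dn) = (0.0000−0.0000)/(44.1015−37.9191) = 0.0000. V = [p*·0.0000 + (1−p*)·0.0000]/1 = 0.0000. B = V − Δ·S = 0.0000.
(1,0): S=33.1200. Δ = (V_up−V_dn)/(S_up−S_dn) = (2.2571−6.9696)/(35.4384−30.4704) = -0.9486. V = [p*·2.2571 + (1−p*)·6.9696]/1 = 4.4563. B = V − Δ·S = 35.8728.
(1,1): S=38.5200. Δ = (V_up−V_dn)/(S_up−S_dn) = (0.0000−2.2571)/(41.2164−35.4384) = -0.3906. V = [p*·0.0000 + (1−p*)·2.2571]/1 = 1.0533. B = V − Δ·S = 16.1007.
(0,0): S=36.0000. Δ = (V_up−V_dn)/(S_up−S_dn) = (1.0533−4.4563)/(38.5200−33.1200) = -0.6302. V = [p*·1.0533 + (1−p*)·4.4563]/1 = 2.6414. B = V − Δ·S = 25.3277.
The time-0 hedge costs 2.6414, which is the no-arbitrage price.

(0,0): Delta=-0.6302 Bond=25.3277
(1,0): Delta=-0.9486 Bond=35.8728
(1,1): Delta=-0.3906 Bond=16.1007
(2,0): Delta=-1.0000 Bond=37.4400
(2,1): Delta=-0.9099 Bond=34.5016
(2,2): Delta=0.0000 Bond=0.0000
V0=2.6414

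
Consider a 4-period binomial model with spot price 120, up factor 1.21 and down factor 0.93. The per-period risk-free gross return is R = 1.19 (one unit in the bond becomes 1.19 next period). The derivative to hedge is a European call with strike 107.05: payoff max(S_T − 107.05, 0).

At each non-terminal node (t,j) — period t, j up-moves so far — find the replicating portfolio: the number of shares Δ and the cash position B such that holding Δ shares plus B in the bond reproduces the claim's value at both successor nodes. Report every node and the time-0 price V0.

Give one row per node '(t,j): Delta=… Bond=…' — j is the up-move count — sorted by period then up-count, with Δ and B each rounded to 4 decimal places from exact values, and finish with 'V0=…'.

The replicating-portfolio and risk-neutral prices coincide; use p* = (1.19−0.93)/(1.21−0.93) = 0.9286 for the latter.
Terminal payoffs: V(4,0)=0.0000, V(4,1)=9.7426, V(4,2)=44.9060, V(4,3)=90.6562, V(4,4)=150.1807
(3,0): S=96.5228. Δ = (V_up−V_dn)/(S_up−S_dn) = (9.7426−0.0000)/(116.7926−89.7662) = 0.3605. V = [p*·9.7426 + (1−p*)·0.0000]/1.19 = 7.6023. B = V − Δ·S = -27.1928.
(3,1): S=125.5835. Δ = (V_up−V_dn)/(S_up−S_dn) = (44.9060−9.7426)/(151.9560−116.7926) = 1.0000. V = [p*·44.9060 + (1−p*)·9.7426]/1.19 = 35.6255. B = V − Δ·S = -89.9580.
(3,2): S=163.3936. Δ = (V_up−V_dn)/(S_up−S_dn) = (90.6562−44.9060)/(197.7062−151.9560) = 1.0000. V = [p*·90.6562 + (1−p*)·44.9060]/1.19 = 73.4356. B = V − Δ·S = -89.9580.
(3,3): S=212.5873. Δ = (V_up−V_dn)/(S_up−S_dn) = (150.1807−90.6562)/(257.2307−197.7062) = 1.0000. V = [p*·150.1807 + (1−p*)·90.6562]/1.19 = 122.6293. B = V − Δ·S = -89.9580.
(2,0): S=103.7880. Δ = (V_up−V_dn)/(S_up−S_dn) = (35.6255−7.6023)/(125.5835−96.5228) = 0.9643. V = [p*·35.6255 + (1−p*)·7.6023]/1.19 = 28.2553. B = V − Δ·S = -71.8275.
(2,1): S=135.0360. Δ = (V_up−V_dn)/(S_up−S_dn) = (73.4356−35.6255)/(163.3936−125.5835) = 1.0000. V = [p*·73.4356 + (1−p*)·35.6255]/1.19 = 59.4411. B = V − Δ·S = -75.5949.
(2,2): S=175.6920. Δ = (V_up−V_dn)/(S_up−S_dn) = (122.6293−73.4356)/(212.5873−163.3936) = 1.0000. V = [p*·122.6293 + (1−p*)·73.4356]/1.19 = 100.0971. B = V − Δ·S = -75.5949.
(1,0): S=111.6000. Δ = (V_up−V_dn)/(S_up−S_dn) = (59.4411−28.2553)/(135.0360−103.7880) = 0.9980. V = [p*·59.4411 + (1−p*)·28.2553]/1.19 = 48.0786. B = V − Δ·S = -63.2990.
(1,1): S=145.2000. Δ = (V_up−V_dn)/(S_up−S_dn) = (100.0971−59.4411)/(175.6920−135.0360) = 1.0000. V = [p*·100.0971 + (1−p*)·59.4411]/1.19 = 81.6748. B = V − Δ·S = -63.5252.
(0,0): S=120.0000. Δ = (V_up−V_dn)/(S_up−S_dn) = (81.6748−48.0786)/(145.2000−111.6000) = 0.9999. V = [p*·81.6748 + (1−p*)·48.0786]/1.19 = 66.6177. B = V − Δ·S = -53.3689.
Root portfolio cost Δ·120+B reproduces V0=66.6177.

(0,0): Delta=0.9999 Bond=-53.3689
(1,0): Delta=0.9980 Bond=-63.2990
(1,1): Delta=1.0000 Bond=-63.5252
(2,0): Delta=0.9643 Bond=-71.8275
(2,1): Delta=1.0000 Bond=-75.5949
(2,2): Delta=1.0000 Bond=-75.5949
(3,0): Delta=0.3605 Bond=-27.1928
(3,1): Delta=1.0000 Bond=-89.9580
(3,2): Delta=1.0000 Bond=-89.9580
(3,3): Delta=1.0000 Bond=-89.9580
V0=66.6177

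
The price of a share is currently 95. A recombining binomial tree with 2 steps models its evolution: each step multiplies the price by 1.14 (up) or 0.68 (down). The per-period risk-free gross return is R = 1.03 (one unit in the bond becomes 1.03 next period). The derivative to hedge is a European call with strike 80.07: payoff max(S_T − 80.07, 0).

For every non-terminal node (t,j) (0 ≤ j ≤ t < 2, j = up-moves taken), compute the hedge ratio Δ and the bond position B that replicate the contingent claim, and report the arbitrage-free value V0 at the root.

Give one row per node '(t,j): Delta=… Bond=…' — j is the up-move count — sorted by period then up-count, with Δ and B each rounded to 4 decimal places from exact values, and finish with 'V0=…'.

No-arbitrage ⇒ martingale measure with p* = (R−d)/(u−d) = 0.7609.
Terminal payoffs: V(2,0)=0.0000, V(2,1)=0.0000, V(2,2)=43.3920
  t=1,j=0: stock 64.6000 → up 73.6440 (V=0.0000), down 43.9280 (V=0.0000). Price 0.0000; hedge Δ=0.0000, bond B=0.0000.
  t=1,j=1: stock 108.3000 → up 123.4620 (V=43.3920), down 73.6440 (V=0.0000). Price 32.0540; hedge Δ=0.8710, bond B=-62.2764.
  t=0,j=0: stock 95.0000 → up 108.3000 (V=32.0540), down 64.6000 (V=0.0000). Price 23.6786; hedge Δ=0.7335, bond B=-46.0041.
Root portfolio cost Δ·95+B reproduces V0=23.6786.

(0,0): Delta=0.7335 Bond=-46.0041
(1,0): Delta=0.0000 Bond=0.0000
(1,1): Delta=0.8710 Bond=-62.2764
V0=23.6786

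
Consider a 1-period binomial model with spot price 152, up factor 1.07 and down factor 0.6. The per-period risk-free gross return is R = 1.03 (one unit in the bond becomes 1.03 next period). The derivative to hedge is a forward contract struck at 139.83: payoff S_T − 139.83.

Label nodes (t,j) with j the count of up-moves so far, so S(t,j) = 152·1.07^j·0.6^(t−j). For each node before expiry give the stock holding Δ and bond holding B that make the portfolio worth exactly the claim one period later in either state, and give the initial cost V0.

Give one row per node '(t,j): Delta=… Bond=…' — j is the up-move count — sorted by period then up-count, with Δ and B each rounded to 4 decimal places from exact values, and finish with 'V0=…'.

(0,0): Delta=1.0000 Bond=-135.7573
V0=16.2427

The replicating-portfolio and risk-neutral prices coincide; use p* = (1.03−0.6)/(1.07−0.6) = 0.9149 for the latter.
At expiry t=1: V(1,0)=-48.6300, V(1,1)=22.8100
(0,0): S=152.0000. Δ = (V_up−V_dn)/(S_up−S_dn) = (22.8100−-48.6300)/(162.6400−91.2000) = 1.0000. V = [p*·22.8100 + (1−p*)·-48.6300]/1.03 = 16.2427. B = V − Δ·S = -135.7573.
Root portfolio cost Δ·152+B reproduces V0=16.2427.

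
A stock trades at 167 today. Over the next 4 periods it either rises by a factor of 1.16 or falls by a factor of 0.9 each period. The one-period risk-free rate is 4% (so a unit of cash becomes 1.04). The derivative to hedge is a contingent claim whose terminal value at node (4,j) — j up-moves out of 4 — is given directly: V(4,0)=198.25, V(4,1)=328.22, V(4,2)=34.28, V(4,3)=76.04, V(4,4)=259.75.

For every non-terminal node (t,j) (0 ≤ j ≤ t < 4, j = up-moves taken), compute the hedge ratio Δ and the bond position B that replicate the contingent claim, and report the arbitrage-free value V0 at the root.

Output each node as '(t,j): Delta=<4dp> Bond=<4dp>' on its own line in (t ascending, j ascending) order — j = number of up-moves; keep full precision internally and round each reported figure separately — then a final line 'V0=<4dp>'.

(0,0): Delta=-0.8788 Bond=262.1206
(1,0): Delta=-2.5151 Bond=518.5453
(1,1): Delta=0.2094 Bond=61.7999
(2,0): Delta=-2.6872 Bond=562.5608
(2,1): Delta=-2.4007 Bond=519.3382
(2,2): Delta=1.9452 Bond=-325.7850
(3,0): Delta=4.1061 Bond=-241.9675
(3,1): Delta=-7.2049 Bond=1293.9467
(3,2): Delta=0.7942 Bond=-106.0325
(3,3): Delta=2.7106 Bond=-538.3454
V0=115.3600

The replicating-portfolio and risk-neutral prices coincide; use p* = (1.04−0.9)/(1.16−0.9) = 0.5385 for the latter.
Terminal payoffs: V(4,0)=198.2500, V(4,1)=328.2200, V(4,2)=34.2800, V(4,3)=76.0400, V(4,4)=259.7500
  t=3,j=0: stock 121.7430 → up 141.2219 (V=328.2200), down 109.5687 (V=198.2500). Price 257.9172; hedge Δ=4.1061, bond B=-241.9675.
  t=3,j=1: stock 156.9132 → up 182.0193 (V=34.2800), down 141.2219 (V=328.2200). Price 163.4083; hedge Δ=-7.2049, bond B=1293.9467.
  t=3,j=2: stock 202.2437 → up 234.6027 (V=76.0400), down 182.0193 (V=34.2800). Price 54.5828; hedge Δ=0.7942, bond B=-106.0325.
  t=3,j=3: stock 260.6696 → up 302.3768 (V=259.7500), down 234.6027 (V=76.0400). Price 168.2315; hedge Δ=2.7106, bond B=-538.3454.
  t=2,j=0: stock 135.2700 → up 156.9132 (V=163.4083), down 121.7430 (V=257.9172). Price 199.0652; hedge Δ=-2.6872, bond B=562.5608.
  t=2,j=1: stock 174.3480 → up 202.2437 (V=54.5828), down 156.9132 (V=163.4083). Price 100.7788; hedge Δ=-2.4007, bond B=519.3382.
  t=2,j=2: stock 224.7152 → up 260.6696 (V=168.2315), down 202.2437 (V=54.5828). Price 111.3253; hedge Δ=1.9452, bond B=-325.7850.
  t=1,j=0: stock 150.3000 → up 174.3480 (V=100.7788), down 135.2700 (V=199.0652). Price 140.5209; hedge Δ=-2.5151, bond B=518.5453.
  t=1,j=1: stock 193.7200 → up 224.7152 (V=111.3253), down 174.3480 (V=100.7788). Price 102.3631; hedge Δ=0.2094, bond B=61.7999.
  t=0,j=0: stock 167.0000 → up 193.7200 (V=102.3631), down 150.3000 (V=140.5209). Price 115.3600; hedge Δ=-0.8788, bond B=262.1206.
Each (Δ,B) replicates both successor values, so the strategy is self-financing and V0 is arbitrage-free.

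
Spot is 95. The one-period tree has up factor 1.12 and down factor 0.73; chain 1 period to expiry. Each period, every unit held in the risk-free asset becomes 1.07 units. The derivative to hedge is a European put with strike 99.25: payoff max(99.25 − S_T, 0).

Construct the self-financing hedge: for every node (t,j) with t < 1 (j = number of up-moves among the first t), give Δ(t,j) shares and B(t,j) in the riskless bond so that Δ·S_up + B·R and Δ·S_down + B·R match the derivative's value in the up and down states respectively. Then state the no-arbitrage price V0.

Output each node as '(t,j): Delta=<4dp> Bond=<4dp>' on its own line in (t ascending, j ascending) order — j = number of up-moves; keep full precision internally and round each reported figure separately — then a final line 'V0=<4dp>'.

The replicating-portfolio and risk-neutral prices coincide; use p* = (1.07−0.73)/(1.12−0.73) = 0.8718 for the latter.
Terminal values V(1,·): V(1,0)=29.9000, V(1,1)=0.0000
(0,0): S=95.0000. Δ = (V_up−V_dn)/(S_up−S_dn) = (0.0000−29.9000)/(106.4000−69.3500) = -0.8070. V = [p*·0.0000 + (1−p*)·29.9000]/1.07 = 3.5826. B = V − Δ·S = 80.2492.
The time-0 hedge costs 3.5826, which is the no-arbitrage price.

(0,0): Delta=-0.8070 Bond=80.2492
V0=3.5826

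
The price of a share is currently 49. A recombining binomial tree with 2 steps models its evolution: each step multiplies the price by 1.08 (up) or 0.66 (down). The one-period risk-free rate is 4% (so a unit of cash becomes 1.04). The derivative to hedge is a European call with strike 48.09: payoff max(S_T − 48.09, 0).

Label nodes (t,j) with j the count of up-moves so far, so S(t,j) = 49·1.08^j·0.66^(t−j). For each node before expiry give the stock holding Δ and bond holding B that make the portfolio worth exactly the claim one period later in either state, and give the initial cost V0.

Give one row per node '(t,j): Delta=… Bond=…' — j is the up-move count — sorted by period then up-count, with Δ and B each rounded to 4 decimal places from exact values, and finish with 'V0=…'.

(0,0): Delta=0.3831 Bond=-11.9141
(1,0): Delta=0.0000 Bond=0.0000
(1,1): Delta=0.4078 Bond=-13.6950
V0=6.8597

Risk-neutral probability p* = (R−d)/(u−d) = (1.04−0.66)/(1.08−0.66) = 0.9048.
At expiry t=2: V(2,0)=0.0000, V(2,1)=0.0000, V(2,2)=9.0636
  t=1,j=0: stock 32.3400 → up 34.9272 (V=0.0000), down 21.3444 (V=0.0000). Price 0.0000; hedge Δ=0.0000, bond B=0.0000.
  t=1,j=1: stock 52.9200 → up 57.1536 (V=9.0636), down 34.9272 (V=0.0000). Price 7.8850; hedge Δ=0.4078, bond B=-13.6950.
  t=0,j=0: stock 49.0000 → up 52.9200 (V=7.8850), down 32.3400 (V=0.0000). Price 6.8597; hedge Δ=0.3831, bond B=-11.9141.
The time-0 hedge costs 6.8597, which is the no-arbitrage price.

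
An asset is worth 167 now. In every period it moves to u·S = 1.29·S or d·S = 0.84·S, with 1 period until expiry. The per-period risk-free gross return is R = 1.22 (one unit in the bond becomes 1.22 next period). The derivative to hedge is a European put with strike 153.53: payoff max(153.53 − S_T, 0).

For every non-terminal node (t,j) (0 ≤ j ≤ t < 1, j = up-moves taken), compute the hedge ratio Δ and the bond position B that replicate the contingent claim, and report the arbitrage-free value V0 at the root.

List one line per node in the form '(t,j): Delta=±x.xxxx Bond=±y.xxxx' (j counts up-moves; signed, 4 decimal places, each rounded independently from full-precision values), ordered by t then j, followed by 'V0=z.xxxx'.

No-arbitrage ⇒ martingale measure with p* = (R−d)/(u−d) = 0.8444.
At expiry t=1: V(1,0)=13.2500, V(1,1)=0.0000
(0,0): S=167.0000. Δ = (V_up−V_dn)/(S_up−S_dn) = (0.0000−13.2500)/(215.4300−140.2800) = -0.1763. V = [p*·0.0000 + (1−p*)·13.2500]/1.22 = 1.6894. B = V − Δ·S = 31.1339.
Self-financing check: at every node Δ·S+B equals the discounted successor values.

(0,0): Delta=-0.1763 Bond=31.1339
V0=1.6894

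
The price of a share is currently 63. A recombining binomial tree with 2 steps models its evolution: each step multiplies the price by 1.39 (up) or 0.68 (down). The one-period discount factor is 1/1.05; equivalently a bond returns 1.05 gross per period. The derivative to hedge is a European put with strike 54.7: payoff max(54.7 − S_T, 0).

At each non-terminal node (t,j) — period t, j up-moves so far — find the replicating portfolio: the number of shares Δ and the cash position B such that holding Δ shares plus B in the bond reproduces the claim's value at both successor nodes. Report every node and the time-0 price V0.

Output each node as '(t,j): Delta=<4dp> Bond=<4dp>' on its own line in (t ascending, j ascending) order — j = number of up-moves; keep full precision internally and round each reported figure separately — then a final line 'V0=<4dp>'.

Risk-neutral probability p* = (R−d)/(u−d) = (1.05−0.68)/(1.39−0.68) = 0.5211.
Terminal values V(2,·): V(2,0)=25.5688, V(2,1)=0.0000, V(2,2)=0.0000
  t=1,j=0: stock 42.8400 → up 59.5476 (V=0.0000), down 29.1312 (V=25.5688). Price 11.6612; hedge Δ=-0.8406, bond B=47.6736.
  t=1,j=1: stock 87.5700 → up 121.7223 (V=0.0000), down 59.5476 (V=0.0000). Price 0.0000; hedge Δ=0.0000, bond B=0.0000.
  t=0,j=0: stock 63.0000 → up 87.5700 (V=0.0000), down 42.8400 (V=11.6612). Price 5.3183; hedge Δ=-0.2607, bond B=21.7425.
Self-financing check: at every node Δ·S+B equals the discounted successor values.

(0,0): Delta=-0.2607 Bond=21.7425
(1,0): Delta=-0.8406 Bond=47.6736
(1,1): Delta=0.0000 Bond=0.0000
V0=5.3183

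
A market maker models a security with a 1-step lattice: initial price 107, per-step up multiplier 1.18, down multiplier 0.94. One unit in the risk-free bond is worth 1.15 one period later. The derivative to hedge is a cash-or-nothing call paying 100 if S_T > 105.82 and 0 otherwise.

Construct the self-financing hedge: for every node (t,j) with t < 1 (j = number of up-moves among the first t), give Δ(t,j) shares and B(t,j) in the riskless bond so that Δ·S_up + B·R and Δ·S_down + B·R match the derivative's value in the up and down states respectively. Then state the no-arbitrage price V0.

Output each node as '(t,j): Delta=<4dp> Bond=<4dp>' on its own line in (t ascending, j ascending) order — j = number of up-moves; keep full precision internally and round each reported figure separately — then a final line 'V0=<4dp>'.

The replicating-portfolio and risk-neutral prices coincide; use p* = (1.15−0.94)/(1.18−0.94) = 0.8750 for the latter.
At expiry t=1: V(1,0)=0.0000, V(1,1)=100.0000
  t=0,j=0: stock 107.0000 → up 126.2600 (V=100.0000), down 100.5800 (V=0.0000). Price 76.0870; hedge Δ=3.8941, bond B=-340.5797.
Each (Δ,B) replicates both successor values, so the strategy is self-financing and V0 is arbitrage-free.

(0,0): Delta=3.8941 Bond=-340.5797
V0=76.0870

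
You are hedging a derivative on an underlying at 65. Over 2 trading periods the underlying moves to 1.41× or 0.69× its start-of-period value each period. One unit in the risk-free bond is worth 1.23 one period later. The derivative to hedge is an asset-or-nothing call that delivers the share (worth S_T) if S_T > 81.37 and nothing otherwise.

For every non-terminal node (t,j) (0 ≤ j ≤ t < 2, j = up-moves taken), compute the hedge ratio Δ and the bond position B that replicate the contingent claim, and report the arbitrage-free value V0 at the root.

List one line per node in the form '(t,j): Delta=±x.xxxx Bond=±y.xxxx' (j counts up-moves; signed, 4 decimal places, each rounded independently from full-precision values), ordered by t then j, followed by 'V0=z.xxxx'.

The replicating-portfolio and risk-neutral prices coincide; use p* = (1.23−0.69)/(1.41−0.69) = 0.7500 for the latter.
Terminal values V(2,·): V(2,0)=0.0000, V(2,1)=0.0000, V(2,2)=129.2265
(1,0): S=44.8500. Δ = (V_up−V_dn)/(S_up−S_dn) = (0.0000−0.0000)/(63.2385−30.9465) = 0.0000. V = [p*·0.0000 + (1−p*)·0.0000]/1.23 = 0.0000. B = V − Δ·S = 0.0000.
(1,1): S=91.6500. Δ = (V_up−V_dn)/(S_up−S_dn) = (129.2265−0.0000)/(129.2265−63.2385) = 1.9583. V = [p*·129.2265 + (1−p*)·0.0000]/1.23 = 78.7966. B = V − Δ·S = -100.6846.
(0,0): S=65.0000. Δ = (V_up−V_dn)/(S_up−S_dn) = (78.7966−0.0000)/(91.6500−44.8500) = 1.6837. V = [p*·78.7966 + (1−p*)·0.0000]/1.23 = 48.0467. B = V − Δ·S = -61.3931.
Each (Δ,B) replicates both successor values, so the strategy is self-financing and V0 is arbitrage-free.

(0,0): Delta=1.6837 Bond=-61.3931
(1,0): Delta=0.0000 Bond=0.0000
(1,1): Delta=1.9583 Bond=-100.6846
V0=48.0467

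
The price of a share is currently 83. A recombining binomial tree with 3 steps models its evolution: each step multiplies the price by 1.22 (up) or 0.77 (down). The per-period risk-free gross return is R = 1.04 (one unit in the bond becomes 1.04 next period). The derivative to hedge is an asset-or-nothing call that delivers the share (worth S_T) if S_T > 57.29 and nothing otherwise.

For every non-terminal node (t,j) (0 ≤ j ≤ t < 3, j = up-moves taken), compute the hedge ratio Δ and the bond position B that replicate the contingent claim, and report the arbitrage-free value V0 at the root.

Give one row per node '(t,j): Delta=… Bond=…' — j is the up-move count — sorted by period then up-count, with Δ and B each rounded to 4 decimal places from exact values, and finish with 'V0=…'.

Risk-neutral probability p* = (R−d)/(u−d) = (1.04−0.77)/(1.22−0.77) = 0.6000.
At expiry t=3: V(3,0)=0.0000, V(3,1)=60.0371, V(3,2)=95.1236, V(3,3)=150.7154
  t=2,j=0: stock 49.2107 → up 60.0371 (V=60.0371), down 37.8922 (V=0.0000). Price 34.6368; hedge Δ=2.7111, bond B=-98.7789.
  t=2,j=1: stock 77.9702 → up 95.1236 (V=95.1236), down 60.0371 (V=60.0371). Price 77.9702; hedge Δ=1.0000, bond B=0.0000.
  t=2,j=2: stock 123.5372 → up 150.7154 (V=150.7154), down 95.1236 (V=95.1236). Price 123.5372; hedge Δ=1.0000, bond B=0.0000.
  t=1,j=0: stock 63.9100 → up 77.9702 (V=77.9702), down 49.2107 (V=34.6368). Price 58.3046; hedge Δ=1.5068, bond B=-37.9919.
  t=1,j=1: stock 101.2600 → up 123.5372 (V=123.5372), down 77.9702 (V=77.9702). Price 101.2600; hedge Δ=1.0000, bond B=0.0000.
  t=0,j=0: stock 83.0000 → up 101.2600 (V=101.2600), down 63.9100 (V=58.3046). Price 80.8441; hedge Δ=1.1501, bond B=-14.6123.
Check: Δ(0,0)·S0 + B(0,0) = 80.8441 = V0.

(0,0): Delta=1.1501 Bond=-14.6123
(1,0): Delta=1.5068 Bond=-37.9919
(1,1): Delta=1.0000 Bond=0.0000
(2,0): Delta=2.7111 Bond=-98.7789
(2,1): Delta=1.0000 Bond=0.0000
(2,2): Delta=1.0000 Bond=0.0000
V0=80.8441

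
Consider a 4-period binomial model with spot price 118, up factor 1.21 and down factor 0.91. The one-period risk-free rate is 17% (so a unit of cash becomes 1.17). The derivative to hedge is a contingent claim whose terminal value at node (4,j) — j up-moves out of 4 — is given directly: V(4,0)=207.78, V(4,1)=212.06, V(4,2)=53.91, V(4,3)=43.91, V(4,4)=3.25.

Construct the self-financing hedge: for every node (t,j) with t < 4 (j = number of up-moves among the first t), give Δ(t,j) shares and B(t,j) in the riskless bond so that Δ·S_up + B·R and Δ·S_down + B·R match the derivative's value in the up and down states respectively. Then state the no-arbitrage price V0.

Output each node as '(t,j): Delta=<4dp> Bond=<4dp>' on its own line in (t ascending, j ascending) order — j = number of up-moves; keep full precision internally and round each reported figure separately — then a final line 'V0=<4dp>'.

(0,0): Delta=-0.6486 Bond=88.9159
(1,0): Delta=-0.9974 Bond=141.4934
(1,1): Delta=-0.6082 Bond=98.2683
(2,0): Delta=-3.9796 Bond=456.9487
(2,1): Delta=-0.6524 Bond=120.7162
(2,2): Delta=-0.6031 Bond=114.0904
(3,0): Delta=0.1604 Bond=166.4934
(3,1): Delta=-4.4586 Bond=591.2664
(3,2): Delta=-0.2120 Bond=72.0028
(3,3): Delta=-0.6483 Bond=142.9447
V0=12.3837

The replicating-portfolio and risk-neutral prices coincide; use p* = (1.17−0.91)/(1.21−0.91) = 0.8667 for the latter.
Payoff layer (t=4): V(4,0)=207.7800, V(4,1)=212.0600, V(4,2)=53.9100, V(4,3)=43.9100, V(4,4)=3.2500
Node (3,0) S=88.9214: V=(p*·212.0600+(1−p*)·207.7800)/1.17=180.7601; Δ=(212.0600−207.7800)/(107.5949−80.9185)=0.1604; B=V−Δ·S=166.4934
Node (3,1) S=118.2361: V=(p*·53.9100+(1−p*)·212.0600)/1.17=64.0997; Δ=(53.9100−212.0600)/(143.0657−107.5949)=-4.4586; B=V−Δ·S=591.2664
Node (3,2) S=157.2151: V=(p*·43.9100+(1−p*)·53.9100)/1.17=38.6695; Δ=(43.9100−53.9100)/(190.2302−143.0657)=-0.2120; B=V−Δ·S=72.0028
Node (3,3) S=209.0442: V=(p*·3.2500+(1−p*)·43.9100)/1.17=7.4114; Δ=(3.2500−43.9100)/(252.9435−190.2302)=-0.6483; B=V−Δ·S=142.9447
Node (2,0) S=97.7158: V=(p*·64.0997+(1−p*)·180.7601)/1.17=68.0807; Δ=(64.0997−180.7601)/(118.2361−88.9214)=-3.9796; B=V−Δ·S=456.9487
Node (2,1) S=129.9298: V=(p*·38.6695+(1−p*)·64.0997)/1.17=35.9489; Δ=(38.6695−64.0997)/(157.2151−118.2361)=-0.6524; B=V−Δ·S=120.7162
Node (2,2) S=172.7638: V=(p*·7.4114+(1−p*)·38.6695)/1.17=9.8967; Δ=(7.4114−38.6695)/(209.0442−157.2151)=-0.6031; B=V−Δ·S=114.0904
Node (1,0) S=107.3800: V=(p*·35.9489+(1−p*)·68.0807)/1.17=34.3873; Δ=(35.9489−68.0807)/(129.9298−97.7158)=-0.9974; B=V−Δ·S=141.4934
Node (1,1) S=142.7800: V=(p*·9.8967+(1−p*)·35.9489)/1.17=11.4276; Δ=(9.8967−35.9489)/(172.7638−129.9298)=-0.6082; B=V−Δ·S=98.2683
Node (0,0) S=118.0000: V=(p*·11.4276+(1−p*)·34.3873)/1.17=12.3837; Δ=(11.4276−34.3873)/(142.7800−107.3800)=-0.6486; B=V−Δ·S=88.9159
Each (Δ,B) replicates both successor values, so the strategy is self-financing and V0 is arbitrage-free.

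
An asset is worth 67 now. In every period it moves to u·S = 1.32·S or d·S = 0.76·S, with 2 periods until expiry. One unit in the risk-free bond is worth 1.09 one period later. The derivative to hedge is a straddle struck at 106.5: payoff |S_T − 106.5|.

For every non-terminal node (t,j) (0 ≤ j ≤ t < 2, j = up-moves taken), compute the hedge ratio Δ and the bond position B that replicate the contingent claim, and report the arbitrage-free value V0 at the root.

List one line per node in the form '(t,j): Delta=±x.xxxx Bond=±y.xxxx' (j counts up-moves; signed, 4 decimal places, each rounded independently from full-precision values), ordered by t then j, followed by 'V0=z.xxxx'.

(0,0): Delta=-0.7049 Bond=75.8522
(1,0): Delta=-1.0000 Bond=97.7064
(1,1): Delta=-0.5865 Bond=72.2051
V0=28.6253

No-arbitrage ⇒ martingale measure with p* = (R−d)/(u−d) = 0.5893.
Terminal values V(2,·): V(2,0)=67.8008, V(2,1)=39.2856, V(2,2)=10.2408
(1,0): S=50.9200. Δ = (V_up−V_dn)/(S_up−S_dn) = (39.2856−67.8008)/(67.2144−38.6992) = -1.0000. V = [p*·39.2856 + (1−p*)·67.8008]/1.09 = 46.7864. B = V − Δ·S = 97.7064.
(1,1): S=88.4400. Δ = (V_up−V_dn)/(S_up−S_dn) = (10.2408−39.2856)/(116.7408−67.2144) = -0.5865. V = [p*·10.2408 + (1−p*)·39.2856]/1.09 = 20.3394. B = V − Δ·S = 72.2051.
(0,0): S=67.0000. Δ = (V_up−V_dn)/(S_up−S_dn) = (20.3394−46.7864)/(88.4400−50.9200) = -0.7049. V = [p*·20.3394 + (1−p*)·46.7864]/1.09 = 28.6253. B = V − Δ·S = 75.8522.
Each (Δ,B) replicates both successor values, so the strategy is self-financing and V0 is arbitrage-free.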